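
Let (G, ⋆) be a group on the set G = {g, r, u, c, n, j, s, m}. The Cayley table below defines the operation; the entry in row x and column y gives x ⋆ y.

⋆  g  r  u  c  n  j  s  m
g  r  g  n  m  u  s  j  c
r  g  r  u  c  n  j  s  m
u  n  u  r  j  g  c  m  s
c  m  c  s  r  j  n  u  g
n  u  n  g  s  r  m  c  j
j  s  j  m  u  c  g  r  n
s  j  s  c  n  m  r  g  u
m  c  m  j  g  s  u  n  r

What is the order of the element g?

2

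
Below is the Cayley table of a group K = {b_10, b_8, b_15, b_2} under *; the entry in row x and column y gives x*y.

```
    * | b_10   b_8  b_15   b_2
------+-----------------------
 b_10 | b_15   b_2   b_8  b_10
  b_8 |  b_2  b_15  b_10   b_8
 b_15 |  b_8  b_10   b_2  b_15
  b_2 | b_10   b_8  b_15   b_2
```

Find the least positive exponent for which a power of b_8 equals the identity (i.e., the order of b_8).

4

The identity element is b_2 (its row matches the header).
b_8^1 = b_8
b_8^2 = b_8*b_8 = b_15
b_8^3 = b_15*b_8 = b_10
b_8^4 = b_10*b_8 = b_2
The first power of b_8 equal to the identity is b_8^4, so ord(b_8) = 4.
(Structurally, K here is isomorphic to the cyclic group Z_4.)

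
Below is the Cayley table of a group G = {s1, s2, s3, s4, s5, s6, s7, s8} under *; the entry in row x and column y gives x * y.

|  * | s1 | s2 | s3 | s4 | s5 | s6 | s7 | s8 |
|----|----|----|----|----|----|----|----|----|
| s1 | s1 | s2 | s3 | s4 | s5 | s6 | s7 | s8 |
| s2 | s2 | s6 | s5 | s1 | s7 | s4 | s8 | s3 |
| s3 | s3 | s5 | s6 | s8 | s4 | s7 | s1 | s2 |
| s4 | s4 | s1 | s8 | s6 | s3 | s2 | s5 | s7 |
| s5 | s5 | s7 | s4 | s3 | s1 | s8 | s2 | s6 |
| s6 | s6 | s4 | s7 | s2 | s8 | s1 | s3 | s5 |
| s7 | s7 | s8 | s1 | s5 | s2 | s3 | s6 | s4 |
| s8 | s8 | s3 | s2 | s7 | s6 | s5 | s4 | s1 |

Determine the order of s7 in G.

The identity element is s1 (its row matches the header).
s7^1 = s7
s7^2 = s7 * s7 = s6
s7^3 = s6 * s7 = s3
s7^4 = s3 * s7 = s1
The first power of s7 equal to the identity is s7^4, so ord(s7) = 4.

4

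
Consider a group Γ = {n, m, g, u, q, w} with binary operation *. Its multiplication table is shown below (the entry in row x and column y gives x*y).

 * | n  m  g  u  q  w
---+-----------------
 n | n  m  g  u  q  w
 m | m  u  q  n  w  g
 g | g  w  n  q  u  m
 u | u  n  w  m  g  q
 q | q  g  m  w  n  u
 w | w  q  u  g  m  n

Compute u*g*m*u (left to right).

w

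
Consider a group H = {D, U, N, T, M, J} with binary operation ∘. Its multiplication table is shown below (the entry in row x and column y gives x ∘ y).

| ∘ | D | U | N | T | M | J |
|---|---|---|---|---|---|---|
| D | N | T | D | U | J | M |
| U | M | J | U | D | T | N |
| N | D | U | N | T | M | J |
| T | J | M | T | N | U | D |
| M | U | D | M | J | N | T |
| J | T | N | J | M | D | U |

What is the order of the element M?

The identity element is N (its row matches the header).
M^1 = M
M^2 = M ∘ M = N
The first power of M equal to the identity is M^2, so ord(M) = 2.
(Structurally, H here is isomorphic to the symmetric group S_3.)

2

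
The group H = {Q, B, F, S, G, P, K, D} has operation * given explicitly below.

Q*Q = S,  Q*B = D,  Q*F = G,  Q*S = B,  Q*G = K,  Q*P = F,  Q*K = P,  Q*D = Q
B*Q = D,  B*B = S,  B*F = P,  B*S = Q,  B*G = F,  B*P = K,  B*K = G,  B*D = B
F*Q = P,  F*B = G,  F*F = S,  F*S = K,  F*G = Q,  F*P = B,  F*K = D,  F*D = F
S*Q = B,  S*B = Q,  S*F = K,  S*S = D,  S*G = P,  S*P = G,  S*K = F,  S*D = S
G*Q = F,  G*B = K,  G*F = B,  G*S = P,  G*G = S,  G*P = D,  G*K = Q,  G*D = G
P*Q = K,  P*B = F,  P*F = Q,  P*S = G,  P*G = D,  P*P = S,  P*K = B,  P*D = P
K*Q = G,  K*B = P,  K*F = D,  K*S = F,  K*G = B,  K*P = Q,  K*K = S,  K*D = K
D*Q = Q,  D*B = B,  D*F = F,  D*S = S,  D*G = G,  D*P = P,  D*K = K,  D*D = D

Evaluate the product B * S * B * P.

B * S = Q
Q * B = D
D * P = P
(Structurally, H here is isomorphic to the quaternion group Q_8.)

P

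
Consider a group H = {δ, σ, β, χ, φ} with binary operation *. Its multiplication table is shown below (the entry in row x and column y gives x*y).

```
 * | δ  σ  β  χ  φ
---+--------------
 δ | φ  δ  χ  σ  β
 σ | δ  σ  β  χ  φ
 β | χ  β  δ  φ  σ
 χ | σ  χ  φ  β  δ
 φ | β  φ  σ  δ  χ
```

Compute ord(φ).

The identity element is σ (its row matches the header).
φ^1 = φ
φ^2 = φ*φ = χ
φ^3 = χ*φ = δ
φ^4 = δ*φ = β
φ^5 = β*φ = σ
The first power of φ equal to the identity is φ^5, so ord(φ) = 5.

5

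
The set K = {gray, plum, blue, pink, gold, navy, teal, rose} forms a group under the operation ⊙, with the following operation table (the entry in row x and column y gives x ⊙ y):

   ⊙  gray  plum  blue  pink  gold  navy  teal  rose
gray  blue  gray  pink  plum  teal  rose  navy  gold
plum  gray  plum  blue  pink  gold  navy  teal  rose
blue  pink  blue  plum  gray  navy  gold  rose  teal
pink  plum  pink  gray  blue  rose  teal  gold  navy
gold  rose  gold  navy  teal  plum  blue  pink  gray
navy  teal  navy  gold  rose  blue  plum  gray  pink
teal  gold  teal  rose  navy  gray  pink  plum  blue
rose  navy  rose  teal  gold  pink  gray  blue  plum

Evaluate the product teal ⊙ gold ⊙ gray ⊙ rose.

teal ⊙ gold = gray
gray ⊙ gray = blue
blue ⊙ rose = teal

teal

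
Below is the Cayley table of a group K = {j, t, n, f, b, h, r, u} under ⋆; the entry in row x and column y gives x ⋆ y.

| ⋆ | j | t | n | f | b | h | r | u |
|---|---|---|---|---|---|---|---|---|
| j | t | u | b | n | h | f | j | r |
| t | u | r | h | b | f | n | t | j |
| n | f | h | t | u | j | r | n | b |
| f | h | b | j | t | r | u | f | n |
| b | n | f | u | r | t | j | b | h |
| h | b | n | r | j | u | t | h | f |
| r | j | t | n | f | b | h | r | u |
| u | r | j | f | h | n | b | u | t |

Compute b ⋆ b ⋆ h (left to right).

b ⋆ b = t
t ⋆ h = n

n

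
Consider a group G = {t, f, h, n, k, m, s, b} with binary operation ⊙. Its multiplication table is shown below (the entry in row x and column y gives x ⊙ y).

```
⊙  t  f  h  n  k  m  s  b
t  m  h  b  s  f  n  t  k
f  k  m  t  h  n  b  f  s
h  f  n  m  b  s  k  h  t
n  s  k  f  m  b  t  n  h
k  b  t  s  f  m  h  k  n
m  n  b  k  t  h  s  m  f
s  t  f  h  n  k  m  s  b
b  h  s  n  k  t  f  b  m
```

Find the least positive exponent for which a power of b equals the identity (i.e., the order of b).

4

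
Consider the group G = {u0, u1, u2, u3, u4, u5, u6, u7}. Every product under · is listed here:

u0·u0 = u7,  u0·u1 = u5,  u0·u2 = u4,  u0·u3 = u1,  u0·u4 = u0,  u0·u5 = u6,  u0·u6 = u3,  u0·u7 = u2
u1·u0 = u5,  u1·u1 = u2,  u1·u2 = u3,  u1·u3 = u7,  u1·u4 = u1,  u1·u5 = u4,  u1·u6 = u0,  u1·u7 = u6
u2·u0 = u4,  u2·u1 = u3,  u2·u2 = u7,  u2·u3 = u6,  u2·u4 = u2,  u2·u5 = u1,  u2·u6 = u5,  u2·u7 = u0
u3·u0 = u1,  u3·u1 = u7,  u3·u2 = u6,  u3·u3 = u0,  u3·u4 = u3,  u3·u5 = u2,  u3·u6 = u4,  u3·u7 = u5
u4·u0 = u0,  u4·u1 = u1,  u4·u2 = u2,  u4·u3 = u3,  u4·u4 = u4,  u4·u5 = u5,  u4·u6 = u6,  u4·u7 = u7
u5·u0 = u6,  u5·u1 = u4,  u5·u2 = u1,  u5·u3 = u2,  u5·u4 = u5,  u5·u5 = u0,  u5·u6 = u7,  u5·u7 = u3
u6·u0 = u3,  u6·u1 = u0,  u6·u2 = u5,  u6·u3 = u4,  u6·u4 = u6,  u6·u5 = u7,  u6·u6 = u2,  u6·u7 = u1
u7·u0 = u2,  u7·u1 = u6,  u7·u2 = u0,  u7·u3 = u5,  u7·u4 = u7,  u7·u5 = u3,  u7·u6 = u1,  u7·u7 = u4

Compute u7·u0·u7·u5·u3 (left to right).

u7·u0 = u2
u2·u7 = u0
u0·u5 = u6
u6·u3 = u4

u4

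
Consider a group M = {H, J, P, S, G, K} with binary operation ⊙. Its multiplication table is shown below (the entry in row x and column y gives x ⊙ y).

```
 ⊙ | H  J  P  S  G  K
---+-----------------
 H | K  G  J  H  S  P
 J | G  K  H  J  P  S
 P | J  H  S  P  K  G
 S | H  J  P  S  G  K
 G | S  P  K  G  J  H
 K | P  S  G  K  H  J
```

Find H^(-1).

First locate the identity: row S matches the header, so S is the identity.
Scan row H for S: H ⊙ G = S. Hence H^(-1) = G.

G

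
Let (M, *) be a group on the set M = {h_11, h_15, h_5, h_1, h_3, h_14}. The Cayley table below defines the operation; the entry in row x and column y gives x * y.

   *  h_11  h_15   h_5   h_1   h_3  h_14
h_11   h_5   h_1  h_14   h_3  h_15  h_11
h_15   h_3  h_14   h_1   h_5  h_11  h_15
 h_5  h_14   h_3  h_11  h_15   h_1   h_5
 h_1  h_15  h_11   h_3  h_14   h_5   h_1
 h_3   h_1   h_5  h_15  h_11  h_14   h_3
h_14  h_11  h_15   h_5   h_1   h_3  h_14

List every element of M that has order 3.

{h_11, h_5}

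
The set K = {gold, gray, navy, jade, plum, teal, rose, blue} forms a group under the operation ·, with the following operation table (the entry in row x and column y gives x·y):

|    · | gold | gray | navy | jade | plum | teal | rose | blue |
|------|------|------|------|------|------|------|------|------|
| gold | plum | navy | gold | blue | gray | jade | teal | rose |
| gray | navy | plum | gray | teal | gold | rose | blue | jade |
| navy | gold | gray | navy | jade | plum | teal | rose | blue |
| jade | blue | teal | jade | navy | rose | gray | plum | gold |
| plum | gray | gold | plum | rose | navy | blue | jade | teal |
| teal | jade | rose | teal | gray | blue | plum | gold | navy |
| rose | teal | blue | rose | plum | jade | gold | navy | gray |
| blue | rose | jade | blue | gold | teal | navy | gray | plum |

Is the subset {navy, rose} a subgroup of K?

{navy, rose} contains the identity navy.
Checking products: every product of two elements of {navy, rose} (read from the table) lies in {navy, rose}, so the set is closed.
In a finite group, a nonempty closed subset is a subgroup. So {navy, rose} ≤ K.

Yes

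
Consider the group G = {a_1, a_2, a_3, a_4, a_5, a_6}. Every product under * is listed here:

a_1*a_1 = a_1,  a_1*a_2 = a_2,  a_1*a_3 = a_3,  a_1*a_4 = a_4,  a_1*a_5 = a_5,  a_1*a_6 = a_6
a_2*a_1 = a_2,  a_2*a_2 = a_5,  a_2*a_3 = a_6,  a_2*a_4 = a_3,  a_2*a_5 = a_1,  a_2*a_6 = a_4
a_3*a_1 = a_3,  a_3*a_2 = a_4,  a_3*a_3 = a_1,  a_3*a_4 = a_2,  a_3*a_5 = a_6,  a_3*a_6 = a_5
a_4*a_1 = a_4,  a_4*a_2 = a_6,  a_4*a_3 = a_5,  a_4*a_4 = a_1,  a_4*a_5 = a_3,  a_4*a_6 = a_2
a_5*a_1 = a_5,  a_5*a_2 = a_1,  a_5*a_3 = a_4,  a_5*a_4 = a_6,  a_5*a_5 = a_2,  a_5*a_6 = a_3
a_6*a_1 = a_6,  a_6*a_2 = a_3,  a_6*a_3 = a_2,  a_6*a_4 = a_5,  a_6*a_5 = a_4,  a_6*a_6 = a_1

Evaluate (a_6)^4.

a_6^1 = a_6
a_6^2 = a_6*a_6 = a_1
a_6^3 = a_1*a_6 = a_6
a_6^4 = a_6*a_6 = a_1

a_1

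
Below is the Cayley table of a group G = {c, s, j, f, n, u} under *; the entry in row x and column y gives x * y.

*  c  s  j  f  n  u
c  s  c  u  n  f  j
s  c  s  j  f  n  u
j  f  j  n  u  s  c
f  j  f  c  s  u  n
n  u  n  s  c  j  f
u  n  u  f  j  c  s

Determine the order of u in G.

2

The identity element is s (its row matches the header).
u^1 = u
u^2 = u * u = s
The first power of u equal to the identity is u^2, so ord(u) = 2.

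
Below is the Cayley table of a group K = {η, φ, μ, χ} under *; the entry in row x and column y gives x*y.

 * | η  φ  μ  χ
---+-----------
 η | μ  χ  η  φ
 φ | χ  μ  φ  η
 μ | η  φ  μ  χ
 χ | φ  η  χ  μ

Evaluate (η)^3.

η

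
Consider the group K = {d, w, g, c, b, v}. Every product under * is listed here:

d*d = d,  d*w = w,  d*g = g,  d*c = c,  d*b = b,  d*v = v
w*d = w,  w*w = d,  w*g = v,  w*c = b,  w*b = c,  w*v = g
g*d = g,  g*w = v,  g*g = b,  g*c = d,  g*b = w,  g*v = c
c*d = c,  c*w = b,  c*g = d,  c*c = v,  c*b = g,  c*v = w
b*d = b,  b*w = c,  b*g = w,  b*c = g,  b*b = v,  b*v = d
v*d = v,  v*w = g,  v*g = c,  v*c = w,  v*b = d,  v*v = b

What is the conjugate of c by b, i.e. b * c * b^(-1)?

The identity is d. In row b, the entry d sits in column v, so b^(-1) = v.
b * c = g
g * v = c

c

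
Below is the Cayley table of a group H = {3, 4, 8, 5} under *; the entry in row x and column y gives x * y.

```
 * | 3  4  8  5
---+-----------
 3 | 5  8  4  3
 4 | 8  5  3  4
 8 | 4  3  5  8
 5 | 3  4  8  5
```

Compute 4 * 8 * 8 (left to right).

4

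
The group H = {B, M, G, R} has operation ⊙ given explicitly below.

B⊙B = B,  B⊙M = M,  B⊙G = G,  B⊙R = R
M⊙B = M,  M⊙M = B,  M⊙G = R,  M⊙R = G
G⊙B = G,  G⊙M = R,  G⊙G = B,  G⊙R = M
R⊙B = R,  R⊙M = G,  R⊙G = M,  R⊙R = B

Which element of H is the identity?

B

The identity e satisfies e ⊙ x = x for all x, so its row in the table reproduces the column headers.
Row B reads: B, M, G, R — exactly the header order. So B is the identity.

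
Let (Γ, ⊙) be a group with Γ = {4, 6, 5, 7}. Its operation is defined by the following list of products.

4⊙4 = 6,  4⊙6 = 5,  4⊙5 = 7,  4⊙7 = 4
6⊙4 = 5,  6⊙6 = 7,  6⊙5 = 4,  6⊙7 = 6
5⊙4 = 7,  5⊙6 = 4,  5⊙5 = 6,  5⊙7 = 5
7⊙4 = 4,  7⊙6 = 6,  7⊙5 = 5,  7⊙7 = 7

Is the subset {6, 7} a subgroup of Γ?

{6, 7} contains the identity 7.
Checking products: every product of two elements of {6, 7} (read from the table) lies in {6, 7}, so the set is closed.
In a finite group, a nonempty closed subset is a subgroup. So {6, 7} ≤ Γ.
(Structurally, Γ here is isomorphic to the cyclic group Z_4.)

Yes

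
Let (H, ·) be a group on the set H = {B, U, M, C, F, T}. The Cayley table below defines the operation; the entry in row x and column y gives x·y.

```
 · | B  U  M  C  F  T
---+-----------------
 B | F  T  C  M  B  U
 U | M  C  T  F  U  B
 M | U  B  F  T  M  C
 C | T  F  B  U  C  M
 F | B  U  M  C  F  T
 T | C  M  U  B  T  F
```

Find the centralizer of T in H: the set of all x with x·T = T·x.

{F, T}

Compare row T with column T entry by entry.
M·T = C but T·M = U, so M does not.
Collecting the elements that commute with T: C(T) = {F, T}.
(Structurally, H here is isomorphic to the symmetric group S_3.)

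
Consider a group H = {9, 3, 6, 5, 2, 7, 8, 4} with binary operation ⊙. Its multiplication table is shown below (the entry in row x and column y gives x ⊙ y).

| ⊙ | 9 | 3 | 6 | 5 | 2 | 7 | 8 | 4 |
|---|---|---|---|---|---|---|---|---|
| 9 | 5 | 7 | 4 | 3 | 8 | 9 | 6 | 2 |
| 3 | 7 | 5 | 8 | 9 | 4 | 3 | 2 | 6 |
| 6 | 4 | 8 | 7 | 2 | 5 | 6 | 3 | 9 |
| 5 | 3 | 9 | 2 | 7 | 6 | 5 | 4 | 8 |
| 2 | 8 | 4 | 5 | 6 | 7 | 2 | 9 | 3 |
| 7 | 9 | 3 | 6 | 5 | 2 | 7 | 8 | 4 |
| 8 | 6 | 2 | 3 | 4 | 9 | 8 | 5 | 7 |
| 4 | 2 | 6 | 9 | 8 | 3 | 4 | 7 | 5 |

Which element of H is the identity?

The identity e satisfies e ⊙ x = x for all x, so its row in the table reproduces the column headers.
Row 7 reads: 9, 3, 6, 5, 2, 7, 8, 4 — exactly the header order. So 7 is the identity.

7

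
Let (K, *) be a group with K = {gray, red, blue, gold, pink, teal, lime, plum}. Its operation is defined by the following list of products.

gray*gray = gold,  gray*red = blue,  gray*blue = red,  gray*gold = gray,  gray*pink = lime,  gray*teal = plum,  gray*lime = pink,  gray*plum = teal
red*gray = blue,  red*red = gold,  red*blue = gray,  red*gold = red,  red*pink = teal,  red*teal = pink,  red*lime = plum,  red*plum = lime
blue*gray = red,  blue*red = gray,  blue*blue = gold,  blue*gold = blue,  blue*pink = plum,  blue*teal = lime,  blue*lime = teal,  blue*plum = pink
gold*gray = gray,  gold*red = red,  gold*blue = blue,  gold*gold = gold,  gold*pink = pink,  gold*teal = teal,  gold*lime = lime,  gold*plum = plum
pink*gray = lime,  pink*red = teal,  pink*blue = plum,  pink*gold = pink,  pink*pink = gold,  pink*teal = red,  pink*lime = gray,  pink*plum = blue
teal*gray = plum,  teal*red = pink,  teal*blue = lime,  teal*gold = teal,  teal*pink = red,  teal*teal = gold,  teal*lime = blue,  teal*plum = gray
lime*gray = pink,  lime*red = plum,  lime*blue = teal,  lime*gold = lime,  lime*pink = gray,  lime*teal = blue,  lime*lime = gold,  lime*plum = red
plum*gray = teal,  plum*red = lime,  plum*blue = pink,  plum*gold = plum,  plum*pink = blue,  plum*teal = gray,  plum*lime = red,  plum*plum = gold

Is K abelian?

Check whether the table is symmetric across its main diagonal.
Every entry (row x, col y) equals the entry (row y, col x), so K is abelian.
(In fact K ≅ the elementary abelian group (Z_2)^3.)

Yes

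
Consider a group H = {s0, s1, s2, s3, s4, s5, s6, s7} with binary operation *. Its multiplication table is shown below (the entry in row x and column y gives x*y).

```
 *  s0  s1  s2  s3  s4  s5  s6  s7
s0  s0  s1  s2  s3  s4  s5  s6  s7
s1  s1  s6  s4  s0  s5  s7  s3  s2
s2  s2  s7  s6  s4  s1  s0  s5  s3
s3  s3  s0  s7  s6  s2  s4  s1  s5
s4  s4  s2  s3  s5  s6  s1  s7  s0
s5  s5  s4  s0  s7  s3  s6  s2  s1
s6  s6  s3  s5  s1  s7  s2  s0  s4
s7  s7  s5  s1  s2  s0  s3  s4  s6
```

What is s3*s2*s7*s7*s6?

s7

s3*s2 = s7
s7*s7 = s6
s6*s7 = s4
s4*s6 = s7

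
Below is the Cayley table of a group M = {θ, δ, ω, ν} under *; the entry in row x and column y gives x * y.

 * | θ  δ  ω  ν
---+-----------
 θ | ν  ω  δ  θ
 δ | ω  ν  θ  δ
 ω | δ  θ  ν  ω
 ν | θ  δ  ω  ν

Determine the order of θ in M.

2

The identity element is ν (its row matches the header).
θ^1 = θ
θ^2 = θ * θ = ν
The first power of θ equal to the identity is θ^2, so ord(θ) = 2.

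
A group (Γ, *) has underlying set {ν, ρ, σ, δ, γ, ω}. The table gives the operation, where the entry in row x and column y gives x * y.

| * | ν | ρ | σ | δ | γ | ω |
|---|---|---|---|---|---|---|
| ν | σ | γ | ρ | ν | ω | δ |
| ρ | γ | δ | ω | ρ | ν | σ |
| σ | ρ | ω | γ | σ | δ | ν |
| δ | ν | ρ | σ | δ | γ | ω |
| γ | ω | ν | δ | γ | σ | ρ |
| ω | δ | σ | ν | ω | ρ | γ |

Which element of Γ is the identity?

The identity e satisfies e * x = x for all x, so its row in the table reproduces the column headers.
Row δ reads: ν, ρ, σ, δ, γ, ω — exactly the header order. So δ is the identity.

δ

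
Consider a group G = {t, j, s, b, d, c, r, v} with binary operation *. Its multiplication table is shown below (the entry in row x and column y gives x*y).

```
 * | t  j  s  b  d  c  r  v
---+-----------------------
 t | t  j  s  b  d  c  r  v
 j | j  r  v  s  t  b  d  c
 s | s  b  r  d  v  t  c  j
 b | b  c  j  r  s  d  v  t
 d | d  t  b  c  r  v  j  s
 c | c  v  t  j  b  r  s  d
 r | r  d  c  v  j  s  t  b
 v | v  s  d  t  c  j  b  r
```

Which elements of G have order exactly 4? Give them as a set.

{b, c, d, j, s, v}

Identity is t. Compute the order of each non-identity element by repeated multiplication:
  j: j → r → d → t  (order 4)
  s: s → r → c → t  (order 4)
  b: b → r → v → t  (order 4)
  d: d → r → j → t  (order 4)
  c: c → r → s → t  (order 4)
  r: r → t  (order 2)
  v: v → r → b → t  (order 4)
Elements of order 4: {b, c, d, j, s, v}.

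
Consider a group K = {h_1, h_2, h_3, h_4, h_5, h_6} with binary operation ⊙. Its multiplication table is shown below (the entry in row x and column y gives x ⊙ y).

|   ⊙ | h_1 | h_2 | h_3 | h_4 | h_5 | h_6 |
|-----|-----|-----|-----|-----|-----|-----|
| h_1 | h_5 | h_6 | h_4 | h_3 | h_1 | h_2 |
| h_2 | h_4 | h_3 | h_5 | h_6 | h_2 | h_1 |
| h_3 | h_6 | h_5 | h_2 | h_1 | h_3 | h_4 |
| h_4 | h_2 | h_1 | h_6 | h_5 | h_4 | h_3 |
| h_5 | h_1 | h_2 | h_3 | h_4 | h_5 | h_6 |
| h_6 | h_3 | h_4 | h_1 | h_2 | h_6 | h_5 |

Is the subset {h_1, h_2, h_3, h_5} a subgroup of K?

h_3 ⊙ h_1 = h_6, which is not in {h_1, h_2, h_3, h_5}.
The subset is not closed under ⊙, so it is not a subgroup.
(Structurally, K here is isomorphic to the symmetric group S_3.)

No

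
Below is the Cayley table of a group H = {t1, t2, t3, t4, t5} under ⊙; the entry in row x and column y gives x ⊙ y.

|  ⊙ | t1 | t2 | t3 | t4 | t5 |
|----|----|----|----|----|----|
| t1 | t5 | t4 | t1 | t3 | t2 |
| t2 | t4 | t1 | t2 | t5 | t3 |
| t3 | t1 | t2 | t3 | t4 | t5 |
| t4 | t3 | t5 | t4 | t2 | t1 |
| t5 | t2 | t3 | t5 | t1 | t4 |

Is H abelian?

Check whether the table is symmetric across its main diagonal.
Every entry (row x, col y) equals the entry (row y, col x), so H is abelian.

Yes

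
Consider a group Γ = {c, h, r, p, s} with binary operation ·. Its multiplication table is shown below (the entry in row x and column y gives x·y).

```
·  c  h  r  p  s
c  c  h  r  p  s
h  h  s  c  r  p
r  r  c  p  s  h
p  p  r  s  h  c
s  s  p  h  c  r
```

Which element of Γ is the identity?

c

The identity e satisfies e·x = x for all x, so its row in the table reproduces the column headers.
Row c reads: c, h, r, p, s — exactly the header order. So c is the identity.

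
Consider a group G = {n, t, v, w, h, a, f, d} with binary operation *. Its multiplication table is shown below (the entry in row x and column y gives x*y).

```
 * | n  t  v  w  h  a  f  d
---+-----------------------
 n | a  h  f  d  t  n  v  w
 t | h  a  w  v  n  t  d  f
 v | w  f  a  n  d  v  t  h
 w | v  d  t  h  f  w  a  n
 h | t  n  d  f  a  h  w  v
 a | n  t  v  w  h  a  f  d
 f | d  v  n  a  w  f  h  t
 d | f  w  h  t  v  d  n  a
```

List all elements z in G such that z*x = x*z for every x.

{a, h}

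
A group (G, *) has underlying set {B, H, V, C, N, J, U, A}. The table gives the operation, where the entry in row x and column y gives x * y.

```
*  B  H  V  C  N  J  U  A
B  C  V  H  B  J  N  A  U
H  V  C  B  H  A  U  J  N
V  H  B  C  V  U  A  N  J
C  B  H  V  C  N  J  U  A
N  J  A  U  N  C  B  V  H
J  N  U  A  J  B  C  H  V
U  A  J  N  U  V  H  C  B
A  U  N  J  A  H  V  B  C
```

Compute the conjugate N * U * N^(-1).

U

The identity is C. In row N, the entry C sits in column N, so N^(-1) = N.
N * U = V
V * N = U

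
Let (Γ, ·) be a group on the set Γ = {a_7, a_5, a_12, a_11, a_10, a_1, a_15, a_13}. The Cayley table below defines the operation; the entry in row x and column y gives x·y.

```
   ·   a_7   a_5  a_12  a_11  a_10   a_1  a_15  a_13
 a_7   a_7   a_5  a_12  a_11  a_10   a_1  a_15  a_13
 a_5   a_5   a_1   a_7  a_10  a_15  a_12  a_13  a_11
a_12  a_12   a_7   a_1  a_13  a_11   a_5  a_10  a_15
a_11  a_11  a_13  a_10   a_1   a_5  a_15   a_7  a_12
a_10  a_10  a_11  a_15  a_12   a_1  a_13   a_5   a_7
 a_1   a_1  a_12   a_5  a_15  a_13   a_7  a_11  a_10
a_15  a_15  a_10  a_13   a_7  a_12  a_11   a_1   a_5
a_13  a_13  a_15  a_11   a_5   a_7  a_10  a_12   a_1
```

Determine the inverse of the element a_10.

a_13

First locate the identity: row a_7 matches the header, so a_7 is the identity.
Scan row a_10 for a_7: a_10·a_13 = a_7. Hence a_10^(-1) = a_13.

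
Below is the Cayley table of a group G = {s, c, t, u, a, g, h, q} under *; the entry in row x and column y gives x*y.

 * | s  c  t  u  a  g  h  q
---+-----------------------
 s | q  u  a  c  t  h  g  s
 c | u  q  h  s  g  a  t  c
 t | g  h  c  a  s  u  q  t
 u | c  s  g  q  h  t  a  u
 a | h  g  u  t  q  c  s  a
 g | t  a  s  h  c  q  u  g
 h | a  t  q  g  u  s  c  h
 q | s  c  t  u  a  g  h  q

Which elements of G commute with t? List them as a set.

{c, h, q, t}

Compare row t with column t entry by entry.
c*t = h = t*c, so c commutes with t.
u*t = g but t*u = a, so u does not.
Collecting the elements that commute with t: C(t) = {c, h, q, t}.
(Structurally, G here is isomorphic to the dihedral group D_4.)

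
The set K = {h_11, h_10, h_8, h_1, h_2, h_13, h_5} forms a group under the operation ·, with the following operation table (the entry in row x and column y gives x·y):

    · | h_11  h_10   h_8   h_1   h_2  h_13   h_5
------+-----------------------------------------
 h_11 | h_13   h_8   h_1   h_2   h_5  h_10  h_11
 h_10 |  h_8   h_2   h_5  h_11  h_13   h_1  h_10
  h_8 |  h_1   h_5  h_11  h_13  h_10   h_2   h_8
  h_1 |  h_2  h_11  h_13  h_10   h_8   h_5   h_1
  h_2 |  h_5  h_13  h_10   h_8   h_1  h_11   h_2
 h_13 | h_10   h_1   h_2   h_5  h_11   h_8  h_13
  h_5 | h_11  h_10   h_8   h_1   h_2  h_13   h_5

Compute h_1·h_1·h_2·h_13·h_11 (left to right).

h_1

h_1·h_1 = h_10
h_10·h_2 = h_13
h_13·h_13 = h_8
h_8·h_11 = h_1
(Structurally, K here is isomorphic to the cyclic group Z_7.)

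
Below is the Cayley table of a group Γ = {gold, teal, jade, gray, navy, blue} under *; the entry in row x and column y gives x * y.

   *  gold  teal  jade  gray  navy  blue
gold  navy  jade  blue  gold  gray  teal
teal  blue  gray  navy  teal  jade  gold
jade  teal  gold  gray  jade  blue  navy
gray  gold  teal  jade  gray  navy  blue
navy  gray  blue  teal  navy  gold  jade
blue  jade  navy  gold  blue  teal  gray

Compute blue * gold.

Read row blue, column gold: blue * gold = jade.

jade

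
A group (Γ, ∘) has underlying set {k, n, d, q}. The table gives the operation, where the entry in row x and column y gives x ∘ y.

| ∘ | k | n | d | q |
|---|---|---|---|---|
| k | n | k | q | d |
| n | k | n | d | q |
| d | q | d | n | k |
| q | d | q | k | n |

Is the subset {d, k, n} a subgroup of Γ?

d ∘ k = q, which is not in {d, k, n}.
The subset is not closed under ∘, so it is not a subgroup.
(Structurally, Γ here is isomorphic to the Klein four-group V_4.)

No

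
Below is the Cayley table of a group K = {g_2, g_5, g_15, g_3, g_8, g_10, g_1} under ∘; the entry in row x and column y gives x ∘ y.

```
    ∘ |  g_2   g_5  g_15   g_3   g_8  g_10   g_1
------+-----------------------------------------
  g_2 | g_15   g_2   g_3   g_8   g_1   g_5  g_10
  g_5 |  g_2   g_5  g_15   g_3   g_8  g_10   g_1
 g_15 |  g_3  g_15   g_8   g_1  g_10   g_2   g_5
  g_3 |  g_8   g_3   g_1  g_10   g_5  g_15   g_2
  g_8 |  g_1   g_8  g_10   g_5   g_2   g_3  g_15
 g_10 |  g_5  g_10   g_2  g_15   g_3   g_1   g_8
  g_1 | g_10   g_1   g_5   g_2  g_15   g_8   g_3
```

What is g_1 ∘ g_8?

g_15

Read row g_1, column g_8: g_1 ∘ g_8 = g_15.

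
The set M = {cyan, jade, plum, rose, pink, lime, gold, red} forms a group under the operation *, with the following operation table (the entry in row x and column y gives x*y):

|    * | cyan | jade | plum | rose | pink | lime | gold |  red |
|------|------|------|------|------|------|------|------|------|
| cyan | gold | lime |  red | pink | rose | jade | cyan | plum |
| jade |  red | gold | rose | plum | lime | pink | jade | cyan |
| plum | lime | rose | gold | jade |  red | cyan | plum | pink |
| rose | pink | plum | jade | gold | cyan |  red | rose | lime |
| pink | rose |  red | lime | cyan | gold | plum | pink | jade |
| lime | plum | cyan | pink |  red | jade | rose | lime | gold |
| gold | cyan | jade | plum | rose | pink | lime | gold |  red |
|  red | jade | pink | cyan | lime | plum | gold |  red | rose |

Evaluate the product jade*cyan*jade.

jade*cyan = red
red*jade = pink

pink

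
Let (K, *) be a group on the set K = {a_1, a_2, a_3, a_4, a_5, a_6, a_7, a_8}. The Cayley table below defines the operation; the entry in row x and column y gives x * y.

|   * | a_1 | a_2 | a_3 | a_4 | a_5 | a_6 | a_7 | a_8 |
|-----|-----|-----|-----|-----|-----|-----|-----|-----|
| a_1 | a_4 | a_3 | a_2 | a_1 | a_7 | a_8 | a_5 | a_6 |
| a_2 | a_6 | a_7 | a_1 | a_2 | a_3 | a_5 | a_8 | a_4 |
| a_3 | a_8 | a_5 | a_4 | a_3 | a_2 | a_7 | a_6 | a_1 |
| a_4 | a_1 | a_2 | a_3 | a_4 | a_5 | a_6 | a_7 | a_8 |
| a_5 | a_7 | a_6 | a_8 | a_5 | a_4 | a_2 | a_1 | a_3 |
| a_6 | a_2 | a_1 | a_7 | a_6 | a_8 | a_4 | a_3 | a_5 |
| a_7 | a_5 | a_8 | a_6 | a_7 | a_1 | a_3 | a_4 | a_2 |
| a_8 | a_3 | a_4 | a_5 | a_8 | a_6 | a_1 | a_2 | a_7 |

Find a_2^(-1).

First locate the identity: row a_4 matches the header, so a_4 is the identity.
Scan row a_2 for a_4: a_2 * a_8 = a_4. Hence a_2^(-1) = a_8.
(Structurally, K here is isomorphic to the dihedral group D_4.)

a_8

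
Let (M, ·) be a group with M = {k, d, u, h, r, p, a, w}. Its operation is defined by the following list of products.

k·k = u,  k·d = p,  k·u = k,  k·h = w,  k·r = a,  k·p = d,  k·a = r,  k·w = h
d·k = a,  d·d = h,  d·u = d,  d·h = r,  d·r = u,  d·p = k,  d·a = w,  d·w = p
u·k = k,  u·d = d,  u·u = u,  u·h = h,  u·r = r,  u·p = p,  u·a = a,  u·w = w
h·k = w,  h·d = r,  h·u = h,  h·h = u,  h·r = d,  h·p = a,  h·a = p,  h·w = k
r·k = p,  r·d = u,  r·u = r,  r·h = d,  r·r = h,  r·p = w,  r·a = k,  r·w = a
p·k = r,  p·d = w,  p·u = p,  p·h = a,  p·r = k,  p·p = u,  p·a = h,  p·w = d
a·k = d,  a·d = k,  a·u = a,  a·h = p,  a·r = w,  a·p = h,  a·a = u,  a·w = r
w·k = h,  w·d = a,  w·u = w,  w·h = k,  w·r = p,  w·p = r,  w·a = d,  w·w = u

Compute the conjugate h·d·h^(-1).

d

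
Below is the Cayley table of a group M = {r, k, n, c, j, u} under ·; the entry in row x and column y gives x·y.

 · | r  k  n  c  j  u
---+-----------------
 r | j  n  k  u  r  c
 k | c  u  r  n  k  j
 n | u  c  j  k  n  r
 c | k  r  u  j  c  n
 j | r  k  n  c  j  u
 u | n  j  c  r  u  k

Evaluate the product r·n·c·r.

r·n = k
k·c = n
n·r = u

u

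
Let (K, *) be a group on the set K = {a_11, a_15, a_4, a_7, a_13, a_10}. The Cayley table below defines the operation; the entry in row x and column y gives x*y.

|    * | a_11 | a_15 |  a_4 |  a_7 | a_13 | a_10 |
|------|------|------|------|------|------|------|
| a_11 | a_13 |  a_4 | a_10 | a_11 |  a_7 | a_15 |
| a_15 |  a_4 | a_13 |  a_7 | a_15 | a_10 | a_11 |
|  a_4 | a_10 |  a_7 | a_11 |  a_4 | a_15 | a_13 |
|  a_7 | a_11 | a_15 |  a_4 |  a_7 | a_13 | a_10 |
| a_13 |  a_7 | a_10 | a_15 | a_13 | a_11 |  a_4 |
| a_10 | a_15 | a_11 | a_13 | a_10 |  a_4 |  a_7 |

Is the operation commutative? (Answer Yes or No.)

Yes

Check whether the table is symmetric across its main diagonal.
Every entry (row x, col y) equals the entry (row y, col x), so K is abelian.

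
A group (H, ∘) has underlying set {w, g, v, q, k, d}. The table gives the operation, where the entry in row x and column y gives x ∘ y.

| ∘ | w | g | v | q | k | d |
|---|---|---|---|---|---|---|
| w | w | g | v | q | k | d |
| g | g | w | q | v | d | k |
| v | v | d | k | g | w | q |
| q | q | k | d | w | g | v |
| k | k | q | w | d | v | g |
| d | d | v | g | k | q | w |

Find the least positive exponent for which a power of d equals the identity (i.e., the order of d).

The identity element is w (its row matches the header).
d^1 = d
d^2 = d ∘ d = w
The first power of d equal to the identity is d^2, so ord(d) = 2.

2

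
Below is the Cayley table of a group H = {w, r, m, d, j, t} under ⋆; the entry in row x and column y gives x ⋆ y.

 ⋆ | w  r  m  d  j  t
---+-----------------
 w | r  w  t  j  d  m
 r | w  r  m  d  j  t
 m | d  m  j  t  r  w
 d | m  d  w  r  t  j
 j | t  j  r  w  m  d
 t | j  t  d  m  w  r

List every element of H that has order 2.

{d, t, w}

Identity is r. Compute the order of each non-identity element by repeated multiplication:
  w: w → r  (order 2)
  m: m → j → r  (order 3)
  d: d → r  (order 2)
  j: j → m → r  (order 3)
  t: t → r  (order 2)
Elements of order 2: {d, t, w}.
(Structurally, H here is isomorphic to the symmetric group S_3.)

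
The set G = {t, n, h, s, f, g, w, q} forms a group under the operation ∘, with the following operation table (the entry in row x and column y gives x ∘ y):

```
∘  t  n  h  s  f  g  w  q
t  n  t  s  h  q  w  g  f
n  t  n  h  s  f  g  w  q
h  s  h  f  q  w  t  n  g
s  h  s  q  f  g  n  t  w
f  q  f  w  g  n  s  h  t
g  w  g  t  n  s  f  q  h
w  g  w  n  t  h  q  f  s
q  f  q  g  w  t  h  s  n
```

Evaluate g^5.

g

g^1 = g
g^2 = g ∘ g = f
g^3 = f ∘ g = s
g^4 = s ∘ g = n
g^5 = n ∘ g = g
(Structurally, G here is isomorphic to Z_2 x Z_4.)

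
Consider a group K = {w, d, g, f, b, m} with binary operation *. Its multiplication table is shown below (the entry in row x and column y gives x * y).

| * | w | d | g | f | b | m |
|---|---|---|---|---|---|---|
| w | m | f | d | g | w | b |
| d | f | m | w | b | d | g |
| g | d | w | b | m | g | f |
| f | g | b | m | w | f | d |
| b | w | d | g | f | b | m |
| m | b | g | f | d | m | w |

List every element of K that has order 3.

Identity is b. Compute the order of each non-identity element by repeated multiplication:
  w: w → m → b  (order 3)
  d: d → m → g → w → f → b  (order 6)
  g: g → b  (order 2)
  f: f → w → g → m → d → b  (order 6)
  m: m → w → b  (order 3)
Elements of order 3: {m, w}.
(Structurally, K here is isomorphic to the cyclic group Z_6.)

{m, w}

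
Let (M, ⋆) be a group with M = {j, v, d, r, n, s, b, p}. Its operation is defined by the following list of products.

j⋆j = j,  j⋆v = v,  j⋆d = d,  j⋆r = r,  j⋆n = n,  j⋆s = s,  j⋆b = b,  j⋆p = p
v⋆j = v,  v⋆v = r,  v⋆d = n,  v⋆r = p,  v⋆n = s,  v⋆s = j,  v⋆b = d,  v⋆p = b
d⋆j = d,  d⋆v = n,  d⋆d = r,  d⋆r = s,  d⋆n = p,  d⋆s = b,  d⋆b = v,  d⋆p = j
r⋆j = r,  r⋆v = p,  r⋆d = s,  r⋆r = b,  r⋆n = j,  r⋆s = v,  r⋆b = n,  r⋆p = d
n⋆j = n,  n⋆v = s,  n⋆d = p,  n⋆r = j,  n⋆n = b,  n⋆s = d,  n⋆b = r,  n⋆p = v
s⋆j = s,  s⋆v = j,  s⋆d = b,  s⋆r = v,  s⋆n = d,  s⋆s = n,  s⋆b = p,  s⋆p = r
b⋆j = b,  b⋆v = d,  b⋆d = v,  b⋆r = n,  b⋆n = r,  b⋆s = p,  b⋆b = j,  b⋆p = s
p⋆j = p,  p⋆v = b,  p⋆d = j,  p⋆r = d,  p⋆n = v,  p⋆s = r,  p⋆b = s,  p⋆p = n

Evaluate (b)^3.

b^1 = b
b^2 = b ⋆ b = j
b^3 = j ⋆ b = b

b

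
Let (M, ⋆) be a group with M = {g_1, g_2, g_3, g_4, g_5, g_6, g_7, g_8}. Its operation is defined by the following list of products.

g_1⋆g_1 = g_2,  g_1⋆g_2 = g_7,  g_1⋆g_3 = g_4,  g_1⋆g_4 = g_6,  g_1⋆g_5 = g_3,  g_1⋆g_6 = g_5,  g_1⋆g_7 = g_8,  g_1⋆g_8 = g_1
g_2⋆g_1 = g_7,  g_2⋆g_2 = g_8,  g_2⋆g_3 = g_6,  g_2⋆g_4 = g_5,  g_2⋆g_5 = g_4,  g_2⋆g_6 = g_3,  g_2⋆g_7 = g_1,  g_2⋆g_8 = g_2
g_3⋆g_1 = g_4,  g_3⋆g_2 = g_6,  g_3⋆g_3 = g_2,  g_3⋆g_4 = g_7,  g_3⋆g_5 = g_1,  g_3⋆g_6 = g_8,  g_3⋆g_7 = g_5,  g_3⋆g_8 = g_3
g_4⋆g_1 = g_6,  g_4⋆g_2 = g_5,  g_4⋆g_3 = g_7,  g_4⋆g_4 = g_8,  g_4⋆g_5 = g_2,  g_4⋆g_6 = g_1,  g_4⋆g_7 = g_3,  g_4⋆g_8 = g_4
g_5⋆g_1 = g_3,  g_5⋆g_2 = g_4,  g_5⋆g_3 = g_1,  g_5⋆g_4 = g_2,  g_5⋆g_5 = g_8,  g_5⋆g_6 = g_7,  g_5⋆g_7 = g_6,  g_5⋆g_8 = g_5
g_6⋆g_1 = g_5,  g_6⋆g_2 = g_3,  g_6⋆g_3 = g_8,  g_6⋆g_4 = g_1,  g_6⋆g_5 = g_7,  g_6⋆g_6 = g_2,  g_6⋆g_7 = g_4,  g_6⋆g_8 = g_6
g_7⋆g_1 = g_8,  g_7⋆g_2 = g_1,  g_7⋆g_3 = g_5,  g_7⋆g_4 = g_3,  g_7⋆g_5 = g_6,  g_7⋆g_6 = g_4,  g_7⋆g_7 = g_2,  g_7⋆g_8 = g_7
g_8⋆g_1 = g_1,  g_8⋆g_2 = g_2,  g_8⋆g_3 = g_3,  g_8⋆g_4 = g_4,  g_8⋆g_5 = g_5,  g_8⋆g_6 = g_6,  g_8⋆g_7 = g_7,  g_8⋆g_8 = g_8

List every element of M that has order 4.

{g_1, g_3, g_6, g_7}

Identity is g_8. Compute the order of each non-identity element by repeated multiplication:
  g_1: g_1 → g_2 → g_7 → g_8  (order 4)
  g_2: g_2 → g_8  (order 2)
  g_3: g_3 → g_2 → g_6 → g_8  (order 4)
  g_4: g_4 → g_8  (order 2)
  g_5: g_5 → g_8  (order 2)
  g_6: g_6 → g_2 → g_3 → g_8  (order 4)
  g_7: g_7 → g_2 → g_1 → g_8  (order 4)
Elements of order 4: {g_1, g_3, g_6, g_7}.
(Structurally, M here is isomorphic to Z_2 x Z_4.)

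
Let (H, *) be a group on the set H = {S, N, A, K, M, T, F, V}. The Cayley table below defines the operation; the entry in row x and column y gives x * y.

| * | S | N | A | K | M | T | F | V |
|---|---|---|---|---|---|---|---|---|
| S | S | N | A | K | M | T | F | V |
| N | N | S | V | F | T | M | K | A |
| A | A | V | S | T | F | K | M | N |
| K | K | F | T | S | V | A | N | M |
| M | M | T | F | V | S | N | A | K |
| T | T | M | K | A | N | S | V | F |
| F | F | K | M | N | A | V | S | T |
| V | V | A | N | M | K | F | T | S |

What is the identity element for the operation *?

The identity e satisfies e * x = x for all x, so its row in the table reproduces the column headers.
Row S reads: S, N, A, K, M, T, F, V — exactly the header order. So S is the identity.
(Structurally, H here is isomorphic to the elementary abelian group (Z_2)^3.)

S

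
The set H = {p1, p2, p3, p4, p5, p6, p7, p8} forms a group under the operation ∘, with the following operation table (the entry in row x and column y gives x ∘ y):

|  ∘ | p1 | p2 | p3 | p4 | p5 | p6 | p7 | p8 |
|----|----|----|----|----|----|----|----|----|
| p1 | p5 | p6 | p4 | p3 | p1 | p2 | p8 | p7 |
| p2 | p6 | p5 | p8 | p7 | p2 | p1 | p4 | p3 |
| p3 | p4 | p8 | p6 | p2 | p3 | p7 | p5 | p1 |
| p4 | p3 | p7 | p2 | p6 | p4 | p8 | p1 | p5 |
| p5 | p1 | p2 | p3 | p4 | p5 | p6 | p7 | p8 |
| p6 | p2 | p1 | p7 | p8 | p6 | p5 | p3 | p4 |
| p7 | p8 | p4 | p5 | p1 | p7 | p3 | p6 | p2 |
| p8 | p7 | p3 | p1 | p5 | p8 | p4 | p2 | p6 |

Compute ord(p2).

The identity element is p5 (its row matches the header).
p2^1 = p2
p2^2 = p2 ∘ p2 = p5
The first power of p2 equal to the identity is p2^2, so ord(p2) = 2.

2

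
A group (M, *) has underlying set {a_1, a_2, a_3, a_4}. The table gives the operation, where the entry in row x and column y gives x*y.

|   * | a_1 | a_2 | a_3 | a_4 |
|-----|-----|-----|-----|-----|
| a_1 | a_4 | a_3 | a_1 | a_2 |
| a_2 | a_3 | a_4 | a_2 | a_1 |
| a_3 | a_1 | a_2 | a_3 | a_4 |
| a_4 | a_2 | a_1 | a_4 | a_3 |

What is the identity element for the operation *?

The identity e satisfies e*x = x for all x, so its row in the table reproduces the column headers.
Row a_3 reads: a_1, a_2, a_3, a_4 — exactly the header order. So a_3 is the identity.
(Structurally, M here is isomorphic to the cyclic group Z_4.)

a_3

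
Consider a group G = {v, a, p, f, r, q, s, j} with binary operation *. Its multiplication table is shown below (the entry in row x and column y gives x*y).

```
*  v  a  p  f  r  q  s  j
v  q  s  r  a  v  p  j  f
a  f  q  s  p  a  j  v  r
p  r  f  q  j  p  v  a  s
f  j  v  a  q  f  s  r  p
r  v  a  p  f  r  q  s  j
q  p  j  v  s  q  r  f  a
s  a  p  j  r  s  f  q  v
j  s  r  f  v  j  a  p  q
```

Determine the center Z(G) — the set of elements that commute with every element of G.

{q, r}

An element z is central iff its row equals its column in the table.
For j: j*s = p ≠ v = s*j, so j ∉ Z.
Checking each element this way leaves Z(G) = {q, r}.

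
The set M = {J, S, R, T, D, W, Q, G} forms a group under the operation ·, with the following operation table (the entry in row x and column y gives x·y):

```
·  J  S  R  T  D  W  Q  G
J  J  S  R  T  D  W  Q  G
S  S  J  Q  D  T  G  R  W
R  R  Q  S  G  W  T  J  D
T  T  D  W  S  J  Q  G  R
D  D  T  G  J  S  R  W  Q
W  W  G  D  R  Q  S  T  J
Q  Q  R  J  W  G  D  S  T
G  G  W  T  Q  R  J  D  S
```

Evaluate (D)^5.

D^1 = D
D^2 = D·D = S
D^3 = S·D = T
D^4 = T·D = J
D^5 = J·D = D

D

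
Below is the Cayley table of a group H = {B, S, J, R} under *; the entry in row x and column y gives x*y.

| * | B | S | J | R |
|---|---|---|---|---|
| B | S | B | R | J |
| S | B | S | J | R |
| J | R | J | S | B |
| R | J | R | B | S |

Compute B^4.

B^1 = B
B^2 = B*B = S
B^3 = S*B = B
B^4 = B*B = S
(Structurally, H here is isomorphic to the Klein four-group V_4.)

S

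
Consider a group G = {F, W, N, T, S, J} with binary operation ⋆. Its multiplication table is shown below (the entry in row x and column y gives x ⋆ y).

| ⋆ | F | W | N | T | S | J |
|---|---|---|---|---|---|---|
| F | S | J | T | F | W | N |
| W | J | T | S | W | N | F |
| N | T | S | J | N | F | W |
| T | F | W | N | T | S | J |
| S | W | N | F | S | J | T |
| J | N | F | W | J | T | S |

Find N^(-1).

F

First locate the identity: row T matches the header, so T is the identity.
Scan row N for T: N ⋆ F = T. Hence N^(-1) = F.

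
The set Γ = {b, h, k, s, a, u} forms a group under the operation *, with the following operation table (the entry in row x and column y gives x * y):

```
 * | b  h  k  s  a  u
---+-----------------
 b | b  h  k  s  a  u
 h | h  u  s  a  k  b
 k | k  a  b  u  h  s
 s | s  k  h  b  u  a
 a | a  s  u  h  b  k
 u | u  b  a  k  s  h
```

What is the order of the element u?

3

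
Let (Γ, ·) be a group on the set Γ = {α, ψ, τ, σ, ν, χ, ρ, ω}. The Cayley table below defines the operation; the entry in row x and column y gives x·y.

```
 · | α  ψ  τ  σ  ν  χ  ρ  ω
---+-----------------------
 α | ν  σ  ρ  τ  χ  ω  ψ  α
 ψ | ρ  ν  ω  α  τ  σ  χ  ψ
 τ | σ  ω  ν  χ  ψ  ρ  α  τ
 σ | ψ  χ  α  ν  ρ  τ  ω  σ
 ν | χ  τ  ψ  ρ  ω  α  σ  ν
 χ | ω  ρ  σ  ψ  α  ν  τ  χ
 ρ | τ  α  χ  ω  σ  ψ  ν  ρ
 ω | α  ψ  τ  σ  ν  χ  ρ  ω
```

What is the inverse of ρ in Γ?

σ

First locate the identity: row ω matches the header, so ω is the identity.
Scan row ρ for ω: ρ·σ = ω. Hence ρ^(-1) = σ.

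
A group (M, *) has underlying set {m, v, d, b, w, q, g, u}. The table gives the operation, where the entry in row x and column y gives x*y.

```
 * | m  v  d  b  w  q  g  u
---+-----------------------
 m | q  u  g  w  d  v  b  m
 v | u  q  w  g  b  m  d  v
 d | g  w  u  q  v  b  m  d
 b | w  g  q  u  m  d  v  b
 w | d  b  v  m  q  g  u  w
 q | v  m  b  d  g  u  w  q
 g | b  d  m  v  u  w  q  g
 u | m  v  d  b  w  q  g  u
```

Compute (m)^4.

u

m^1 = m
m^2 = m*m = q
m^3 = q*m = v
m^4 = v*m = u
(Structurally, M here is isomorphic to Z_2 x Z_4.)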